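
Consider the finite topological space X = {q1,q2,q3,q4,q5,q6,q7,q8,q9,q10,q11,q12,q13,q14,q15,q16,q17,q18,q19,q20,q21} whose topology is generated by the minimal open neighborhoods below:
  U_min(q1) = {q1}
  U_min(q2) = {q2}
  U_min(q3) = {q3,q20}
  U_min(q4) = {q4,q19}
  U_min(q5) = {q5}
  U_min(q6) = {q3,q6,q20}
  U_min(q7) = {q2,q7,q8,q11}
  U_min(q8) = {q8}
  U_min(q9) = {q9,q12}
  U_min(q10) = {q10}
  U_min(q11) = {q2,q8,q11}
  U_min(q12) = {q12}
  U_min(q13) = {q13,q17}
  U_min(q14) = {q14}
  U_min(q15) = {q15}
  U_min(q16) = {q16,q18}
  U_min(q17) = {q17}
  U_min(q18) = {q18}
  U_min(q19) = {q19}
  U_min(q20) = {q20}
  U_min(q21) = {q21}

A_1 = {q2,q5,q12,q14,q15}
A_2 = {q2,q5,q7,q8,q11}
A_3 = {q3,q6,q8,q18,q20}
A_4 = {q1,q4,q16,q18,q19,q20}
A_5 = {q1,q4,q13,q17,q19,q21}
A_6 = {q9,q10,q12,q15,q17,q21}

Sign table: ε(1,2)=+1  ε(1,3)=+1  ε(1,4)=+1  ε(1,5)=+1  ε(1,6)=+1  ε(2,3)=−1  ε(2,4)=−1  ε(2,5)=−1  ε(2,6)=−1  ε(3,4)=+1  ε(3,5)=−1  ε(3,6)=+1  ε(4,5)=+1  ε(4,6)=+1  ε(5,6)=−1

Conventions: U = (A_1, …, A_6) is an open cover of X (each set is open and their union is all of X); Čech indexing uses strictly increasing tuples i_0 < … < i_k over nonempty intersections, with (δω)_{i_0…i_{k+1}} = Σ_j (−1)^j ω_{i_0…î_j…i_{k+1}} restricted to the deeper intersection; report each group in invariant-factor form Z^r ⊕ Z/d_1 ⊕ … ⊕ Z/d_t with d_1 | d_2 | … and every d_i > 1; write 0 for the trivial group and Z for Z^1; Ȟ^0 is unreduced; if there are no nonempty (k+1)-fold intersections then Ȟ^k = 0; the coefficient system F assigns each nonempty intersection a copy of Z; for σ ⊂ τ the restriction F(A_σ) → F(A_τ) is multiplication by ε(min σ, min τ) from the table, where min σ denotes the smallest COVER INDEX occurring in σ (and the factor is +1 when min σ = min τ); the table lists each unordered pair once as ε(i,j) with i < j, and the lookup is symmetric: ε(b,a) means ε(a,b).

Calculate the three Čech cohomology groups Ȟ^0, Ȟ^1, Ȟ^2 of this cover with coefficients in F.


nonempty overlaps:
  A12={q2,q5} A16={q12,q15} A23={q8} A34={q18,q20} A45={q1,q4,q19} A56={q17,q21}
C dims 6,6; δ0: rk 5, SNF 1^5
degree 0: 6−5−0 = 1 → Ȟ^0 ≅ Z
degree 1: 6−0−5 = 1 → Ȟ^1 ≅ Z
degree 2: 0−0−0 = 0 → Ȟ^2 ≅ 0

Ȟ^0 = Z; Ȟ^1 = Z; Ȟ^2 = 0


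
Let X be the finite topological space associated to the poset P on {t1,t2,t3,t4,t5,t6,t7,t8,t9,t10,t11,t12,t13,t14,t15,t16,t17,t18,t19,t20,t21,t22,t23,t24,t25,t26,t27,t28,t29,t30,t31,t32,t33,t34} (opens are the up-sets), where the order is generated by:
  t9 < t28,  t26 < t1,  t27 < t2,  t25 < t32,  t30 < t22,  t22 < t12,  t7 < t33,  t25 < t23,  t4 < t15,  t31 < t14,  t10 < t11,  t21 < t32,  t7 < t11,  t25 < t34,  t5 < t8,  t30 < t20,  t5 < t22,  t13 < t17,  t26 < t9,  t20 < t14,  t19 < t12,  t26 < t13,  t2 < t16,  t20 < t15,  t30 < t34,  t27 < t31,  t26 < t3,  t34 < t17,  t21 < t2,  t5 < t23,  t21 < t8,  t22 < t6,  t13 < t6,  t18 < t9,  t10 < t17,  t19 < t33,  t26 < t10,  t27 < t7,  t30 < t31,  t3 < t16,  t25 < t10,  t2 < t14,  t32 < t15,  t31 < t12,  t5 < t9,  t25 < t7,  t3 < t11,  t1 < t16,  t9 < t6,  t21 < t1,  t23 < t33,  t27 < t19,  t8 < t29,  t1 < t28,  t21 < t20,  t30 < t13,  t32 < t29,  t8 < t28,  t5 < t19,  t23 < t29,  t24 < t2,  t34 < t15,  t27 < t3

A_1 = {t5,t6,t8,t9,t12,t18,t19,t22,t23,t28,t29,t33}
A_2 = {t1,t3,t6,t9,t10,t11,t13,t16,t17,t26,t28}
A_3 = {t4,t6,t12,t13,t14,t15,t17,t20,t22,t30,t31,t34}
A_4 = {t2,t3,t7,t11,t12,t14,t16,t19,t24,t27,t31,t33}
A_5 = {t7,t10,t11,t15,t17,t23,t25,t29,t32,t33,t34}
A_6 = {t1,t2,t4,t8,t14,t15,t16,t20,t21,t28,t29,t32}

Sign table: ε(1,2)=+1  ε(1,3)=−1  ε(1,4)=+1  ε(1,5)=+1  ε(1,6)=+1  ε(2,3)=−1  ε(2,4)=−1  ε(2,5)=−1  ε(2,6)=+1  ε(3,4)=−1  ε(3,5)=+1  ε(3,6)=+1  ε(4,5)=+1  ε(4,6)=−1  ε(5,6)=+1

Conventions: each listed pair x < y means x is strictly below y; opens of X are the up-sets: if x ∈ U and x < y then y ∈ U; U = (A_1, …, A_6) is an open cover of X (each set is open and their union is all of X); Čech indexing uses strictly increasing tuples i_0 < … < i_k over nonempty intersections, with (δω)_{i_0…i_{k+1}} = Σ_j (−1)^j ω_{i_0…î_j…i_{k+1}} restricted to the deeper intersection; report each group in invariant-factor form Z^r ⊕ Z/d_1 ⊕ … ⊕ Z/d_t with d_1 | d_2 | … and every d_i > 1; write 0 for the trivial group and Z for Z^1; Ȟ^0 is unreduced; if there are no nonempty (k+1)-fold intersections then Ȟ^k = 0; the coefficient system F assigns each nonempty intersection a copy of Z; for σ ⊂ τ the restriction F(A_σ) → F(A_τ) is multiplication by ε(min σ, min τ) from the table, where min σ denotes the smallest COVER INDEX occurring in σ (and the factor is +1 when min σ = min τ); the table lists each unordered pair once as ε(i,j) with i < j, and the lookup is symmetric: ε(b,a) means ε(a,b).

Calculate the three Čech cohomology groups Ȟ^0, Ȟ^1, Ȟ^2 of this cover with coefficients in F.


Ȟ^0(U;F) ≅ 0, Ȟ^1(U;F) ≅ Z/2, Ȟ^2(U;F) ≅ Z

nerve of the cover:
  A12={t6,t9,t28} A13={t6,t12,t22} A14={t12,t19,t33} A15={t23,t29,t33} A16={t8,t28,t29} A23={t6,t13,t17} A24={t3,t11,t16} A25={t10,t11,t17} A26={t1,t16,t28} A34={t12,t14,t31} A35={t15,t17,t34} A36={t4,t14,t15,t20} A45={t7,t11,t33} A46={t2,t14,t16} A56={t15,t29,t32}
  A123={t6} A126={t28} A134={t12} A145={t33} A156={t29} A235={t17} A245={t11} A246={t16} A346={t14} A356={t15}
C dims 6,15,10; δ0: rk 6, SNF 1^5·2; δ1: rk 9, SNF 1^9
Ȟ^0 = (6 − 6) − 0 = 0, so Ȟ^0 ≅ 0
Ȟ^1 = (15 − 9) − 6 = 0 plus torsion [2], so Ȟ^1 ≅ Z/2
Ȟ^2 = (10 − 0) − 9 = 1, so Ȟ^2 ≅ Z


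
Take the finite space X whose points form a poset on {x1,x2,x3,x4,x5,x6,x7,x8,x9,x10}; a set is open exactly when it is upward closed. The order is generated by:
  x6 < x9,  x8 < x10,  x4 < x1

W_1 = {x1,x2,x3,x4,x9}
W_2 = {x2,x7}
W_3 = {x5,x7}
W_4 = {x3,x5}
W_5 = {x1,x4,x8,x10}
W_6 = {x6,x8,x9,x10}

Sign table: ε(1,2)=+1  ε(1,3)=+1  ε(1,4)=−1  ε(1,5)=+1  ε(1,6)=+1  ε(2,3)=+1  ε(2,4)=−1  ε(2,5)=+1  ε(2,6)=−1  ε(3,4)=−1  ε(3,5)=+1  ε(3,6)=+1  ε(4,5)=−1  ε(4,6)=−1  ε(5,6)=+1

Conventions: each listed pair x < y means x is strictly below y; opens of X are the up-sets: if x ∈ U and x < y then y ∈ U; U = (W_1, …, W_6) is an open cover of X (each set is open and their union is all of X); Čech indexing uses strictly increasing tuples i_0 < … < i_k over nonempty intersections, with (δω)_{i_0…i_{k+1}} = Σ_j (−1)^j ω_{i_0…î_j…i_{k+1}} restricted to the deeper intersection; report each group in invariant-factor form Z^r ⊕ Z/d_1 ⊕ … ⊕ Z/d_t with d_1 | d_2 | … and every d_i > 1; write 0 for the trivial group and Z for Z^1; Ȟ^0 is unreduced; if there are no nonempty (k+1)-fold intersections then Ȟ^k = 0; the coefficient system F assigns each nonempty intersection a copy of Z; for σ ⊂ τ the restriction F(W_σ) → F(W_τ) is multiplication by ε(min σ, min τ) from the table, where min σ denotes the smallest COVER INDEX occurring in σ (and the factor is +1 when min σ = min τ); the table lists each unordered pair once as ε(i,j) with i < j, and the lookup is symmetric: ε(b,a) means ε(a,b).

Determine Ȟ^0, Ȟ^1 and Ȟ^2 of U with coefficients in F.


cover nerve:
  W12={x2} W14={x3} W15={x1,x4} W16={x9} W23={x7} W34={x5} W56={x8,x10}
C dims 6,7; δ0: rk 5, SNF 1^5
Ȟ^0: (6−5)−0=1 ⇒ Z
Ȟ^1: (7−0)−5=2 ⇒ Z^2
Ȟ^2: (0−0)−0=0 ⇒ 0

Ȟ^0(U;F) ≅ Z,  Ȟ^1(U;F) ≅ Z^2,  Ȟ^2(U;F) ≅ 0


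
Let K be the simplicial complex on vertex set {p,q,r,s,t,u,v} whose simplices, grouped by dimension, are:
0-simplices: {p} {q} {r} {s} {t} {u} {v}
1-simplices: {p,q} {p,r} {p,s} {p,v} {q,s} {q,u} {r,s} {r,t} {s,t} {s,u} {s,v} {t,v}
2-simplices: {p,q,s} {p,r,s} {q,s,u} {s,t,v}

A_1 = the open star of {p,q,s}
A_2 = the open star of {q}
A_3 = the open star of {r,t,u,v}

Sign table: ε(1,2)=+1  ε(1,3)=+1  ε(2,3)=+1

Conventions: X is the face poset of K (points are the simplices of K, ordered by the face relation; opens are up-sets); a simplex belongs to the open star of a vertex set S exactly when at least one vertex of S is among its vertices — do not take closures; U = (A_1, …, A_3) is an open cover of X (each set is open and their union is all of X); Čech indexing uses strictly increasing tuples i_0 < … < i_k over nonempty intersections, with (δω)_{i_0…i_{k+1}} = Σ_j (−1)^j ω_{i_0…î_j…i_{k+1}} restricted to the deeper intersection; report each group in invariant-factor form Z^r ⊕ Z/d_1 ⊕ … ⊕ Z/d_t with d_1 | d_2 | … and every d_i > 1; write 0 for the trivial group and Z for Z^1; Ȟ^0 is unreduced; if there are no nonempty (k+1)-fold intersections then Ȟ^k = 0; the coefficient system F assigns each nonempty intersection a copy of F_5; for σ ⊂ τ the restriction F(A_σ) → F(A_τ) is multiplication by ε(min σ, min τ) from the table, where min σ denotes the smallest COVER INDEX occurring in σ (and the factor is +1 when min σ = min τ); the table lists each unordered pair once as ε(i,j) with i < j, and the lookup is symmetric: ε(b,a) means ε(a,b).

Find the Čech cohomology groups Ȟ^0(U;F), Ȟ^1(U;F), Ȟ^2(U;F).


Ȟ^0(U;F) ≅ Z/5; Ȟ^1(U;F) ≅ 0; Ȟ^2(U;F) ≅ 0

nerve simplices:
  A1={{p},{q},{s},{p,q},{p,r},{p,s},{p,v},{q,s},{q,u},{r,s},{s,t},{s,u},{s,v},{p,q,s},{p,r,s},{q,s,u},{s,t,v}} A2={{q},{p,q},{q,s},{q,u},{p,q,s},{q,s,u}} A3={{r},{t},{u},{v},{p,r},{p,v},{q,u},{r,s},{r,t},{s,t},{s,u},{s,v},{t,v},{p,r,s},{q,s,u},{s,t,v}}
  A12={{q},{p,q},{q,s},{q,u},{p,q,s},{q,s,u}} A13={{p,r},{p,v},{q,u},{r,s},{s,t},{s,u},{s,v},{p,r,s},{q,s,u},{s,t,v}} A23={{q,u},{q,s,u}}
  A123={{q,u},{q,s,u}}
C dims 3,3,1; δ0: rk_F5 2; δ1: rk_F5 1
degree 0: 3−2−0 = 1 → Ȟ^0 ≅ Z/5
degree 1: 3−1−2 = 0 → Ȟ^1 ≅ 0
degree 2: 1−0−1 = 0 → Ȟ^2 ≅ 0


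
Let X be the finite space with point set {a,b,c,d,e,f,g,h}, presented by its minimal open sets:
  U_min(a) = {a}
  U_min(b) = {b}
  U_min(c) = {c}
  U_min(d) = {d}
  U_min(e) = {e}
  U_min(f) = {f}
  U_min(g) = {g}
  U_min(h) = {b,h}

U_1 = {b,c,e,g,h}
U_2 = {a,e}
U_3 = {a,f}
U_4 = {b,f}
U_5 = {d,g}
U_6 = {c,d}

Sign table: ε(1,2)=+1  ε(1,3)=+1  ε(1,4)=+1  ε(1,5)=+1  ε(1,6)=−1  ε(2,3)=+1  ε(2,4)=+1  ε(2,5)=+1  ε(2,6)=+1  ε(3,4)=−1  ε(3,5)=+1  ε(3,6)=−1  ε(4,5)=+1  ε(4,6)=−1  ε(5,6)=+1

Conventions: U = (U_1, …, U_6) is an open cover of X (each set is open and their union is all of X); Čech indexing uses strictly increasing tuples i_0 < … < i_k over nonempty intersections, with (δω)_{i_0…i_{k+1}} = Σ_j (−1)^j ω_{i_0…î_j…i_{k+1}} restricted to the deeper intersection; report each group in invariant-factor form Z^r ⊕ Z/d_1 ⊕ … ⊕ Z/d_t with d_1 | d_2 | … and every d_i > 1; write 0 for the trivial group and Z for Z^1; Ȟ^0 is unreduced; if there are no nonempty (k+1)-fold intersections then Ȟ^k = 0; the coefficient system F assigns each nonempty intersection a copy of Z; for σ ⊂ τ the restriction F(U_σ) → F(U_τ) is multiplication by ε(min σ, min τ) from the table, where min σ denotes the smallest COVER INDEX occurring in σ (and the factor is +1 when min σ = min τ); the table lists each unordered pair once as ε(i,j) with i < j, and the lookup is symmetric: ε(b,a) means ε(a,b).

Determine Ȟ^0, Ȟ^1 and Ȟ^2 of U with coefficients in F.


nerve of the cover:
  U12={e} U14={b} U15={g} U16={c} U23={a} U34={f} U56={d}
C dims 6,7; δ0: rk 6, SNF 1^5·2
Ȟ^0 = (6 − 6) − 0 = 0, so Ȟ^0 ≅ 0
Ȟ^1 = (7 − 0) − 6 = 1 plus torsion [2], so Ȟ^1 ≅ Z ⊕ Z/2
Ȟ^2 = (0 − 0) − 0 = 0, so Ȟ^2 ≅ 0

Ȟ^0 ≅ 0, Ȟ^1 ≅ Z ⊕ Z/2, Ȟ^2 ≅ 0


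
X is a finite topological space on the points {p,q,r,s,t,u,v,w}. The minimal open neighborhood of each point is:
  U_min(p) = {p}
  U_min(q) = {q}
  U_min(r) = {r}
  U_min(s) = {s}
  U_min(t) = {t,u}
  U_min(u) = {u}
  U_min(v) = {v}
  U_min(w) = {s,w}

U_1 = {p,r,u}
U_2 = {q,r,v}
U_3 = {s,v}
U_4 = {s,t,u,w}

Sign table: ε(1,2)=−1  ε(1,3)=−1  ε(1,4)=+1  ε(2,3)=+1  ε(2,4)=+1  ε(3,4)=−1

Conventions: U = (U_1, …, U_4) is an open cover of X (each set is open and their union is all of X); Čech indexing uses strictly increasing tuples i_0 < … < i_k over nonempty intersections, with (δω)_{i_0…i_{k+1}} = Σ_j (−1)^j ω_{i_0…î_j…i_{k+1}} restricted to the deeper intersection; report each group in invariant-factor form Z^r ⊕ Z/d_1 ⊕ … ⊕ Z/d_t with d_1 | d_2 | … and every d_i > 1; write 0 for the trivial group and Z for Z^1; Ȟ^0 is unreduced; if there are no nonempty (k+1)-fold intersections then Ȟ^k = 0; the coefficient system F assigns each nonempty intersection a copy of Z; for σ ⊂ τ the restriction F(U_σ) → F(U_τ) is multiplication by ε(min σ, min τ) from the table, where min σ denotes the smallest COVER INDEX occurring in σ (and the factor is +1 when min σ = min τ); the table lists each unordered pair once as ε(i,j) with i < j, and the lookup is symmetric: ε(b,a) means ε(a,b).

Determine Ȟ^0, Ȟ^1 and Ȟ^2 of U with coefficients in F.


Ȟ^0 ≅ Z, Ȟ^1 ≅ Z and Ȟ^2 ≅ 0

nerve of the cover:
  U12={r} U14={u} U23={v} U34={s}
C dims 4,4; δ0: rk 3, SNF 1^3
Ȟ^0 = (4 − 3) − 0 = 1, so Ȟ^0 ≅ Z
Ȟ^1 = (4 − 0) − 3 = 1, so Ȟ^1 ≅ Z
Ȟ^2 = (0 − 0) − 0 = 0, so Ȟ^2 ≅ 0


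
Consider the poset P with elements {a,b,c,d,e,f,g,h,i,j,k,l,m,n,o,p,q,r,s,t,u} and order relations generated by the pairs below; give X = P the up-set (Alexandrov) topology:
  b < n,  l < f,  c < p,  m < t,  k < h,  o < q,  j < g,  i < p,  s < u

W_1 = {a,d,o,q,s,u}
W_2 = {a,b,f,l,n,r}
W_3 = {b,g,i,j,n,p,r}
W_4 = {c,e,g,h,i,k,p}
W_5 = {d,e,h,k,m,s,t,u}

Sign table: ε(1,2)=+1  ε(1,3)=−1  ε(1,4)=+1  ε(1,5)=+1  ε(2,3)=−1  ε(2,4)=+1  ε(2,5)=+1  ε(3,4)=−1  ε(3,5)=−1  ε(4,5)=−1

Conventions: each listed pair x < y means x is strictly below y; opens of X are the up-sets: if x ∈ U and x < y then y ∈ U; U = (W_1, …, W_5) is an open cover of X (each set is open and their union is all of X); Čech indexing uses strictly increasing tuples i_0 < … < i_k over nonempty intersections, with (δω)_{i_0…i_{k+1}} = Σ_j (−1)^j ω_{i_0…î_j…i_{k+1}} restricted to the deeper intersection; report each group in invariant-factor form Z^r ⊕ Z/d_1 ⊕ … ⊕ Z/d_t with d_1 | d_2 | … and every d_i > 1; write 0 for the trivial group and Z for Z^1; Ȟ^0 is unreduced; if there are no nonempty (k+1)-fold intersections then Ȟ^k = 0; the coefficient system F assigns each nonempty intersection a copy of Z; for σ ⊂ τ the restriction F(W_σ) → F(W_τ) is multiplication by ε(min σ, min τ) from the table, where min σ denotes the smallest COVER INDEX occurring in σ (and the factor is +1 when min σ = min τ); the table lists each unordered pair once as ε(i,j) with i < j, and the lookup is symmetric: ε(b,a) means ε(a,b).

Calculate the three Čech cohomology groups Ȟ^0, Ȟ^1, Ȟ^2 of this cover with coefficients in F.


nonempty overlaps:
  W12={a} W15={d,s,u} W23={b,n,r} W34={g,i,p} W45={e,h,k}
C dims 5,5; δ0: rk 5, SNF 1^4·2
degree 0: 5−5−0 = 0 → Ȟ^0 ≅ 0
degree 1: 5−0−5 = 0 plus torsion [2] → Ȟ^1 ≅ Z/2
degree 2: 0−0−0 = 0 → Ȟ^2 ≅ 0

Ȟ^0(U;F) ≅ 0, Ȟ^1(U;F) ≅ Z/2, Ȟ^2(U;F) ≅ 0


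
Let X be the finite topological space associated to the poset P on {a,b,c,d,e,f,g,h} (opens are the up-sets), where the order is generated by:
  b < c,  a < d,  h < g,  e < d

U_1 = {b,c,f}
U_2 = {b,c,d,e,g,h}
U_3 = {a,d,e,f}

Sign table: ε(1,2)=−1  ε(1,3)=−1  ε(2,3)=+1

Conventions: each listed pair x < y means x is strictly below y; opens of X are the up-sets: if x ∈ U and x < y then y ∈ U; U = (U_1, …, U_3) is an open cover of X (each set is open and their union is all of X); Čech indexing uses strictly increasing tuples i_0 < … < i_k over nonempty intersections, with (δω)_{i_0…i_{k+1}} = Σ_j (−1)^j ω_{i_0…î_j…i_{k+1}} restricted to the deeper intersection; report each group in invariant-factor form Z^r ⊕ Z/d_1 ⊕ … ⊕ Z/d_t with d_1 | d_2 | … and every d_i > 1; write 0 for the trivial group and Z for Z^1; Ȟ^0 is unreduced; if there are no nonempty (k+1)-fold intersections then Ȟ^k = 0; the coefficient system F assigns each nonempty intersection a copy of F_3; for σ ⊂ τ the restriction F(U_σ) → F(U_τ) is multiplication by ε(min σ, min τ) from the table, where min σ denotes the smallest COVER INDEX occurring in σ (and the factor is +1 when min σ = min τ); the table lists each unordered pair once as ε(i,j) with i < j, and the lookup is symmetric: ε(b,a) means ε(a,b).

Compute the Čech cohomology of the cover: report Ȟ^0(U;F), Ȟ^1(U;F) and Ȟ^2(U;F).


nonempty intersections:
  U12={b,c} U13={f} U23={d,e}
C dims 3,3; δ0: rk_F3 2
Ȟ^0: (3−2)−0=1 ⇒ Z/3
Ȟ^1: (3−0)−2=1 ⇒ Z/3
Ȟ^2: (0−0)−0=0 ⇒ 0

Ȟ^0 ≅ Z/3, Ȟ^1 ≅ Z/3, Ȟ^2 ≅ 0


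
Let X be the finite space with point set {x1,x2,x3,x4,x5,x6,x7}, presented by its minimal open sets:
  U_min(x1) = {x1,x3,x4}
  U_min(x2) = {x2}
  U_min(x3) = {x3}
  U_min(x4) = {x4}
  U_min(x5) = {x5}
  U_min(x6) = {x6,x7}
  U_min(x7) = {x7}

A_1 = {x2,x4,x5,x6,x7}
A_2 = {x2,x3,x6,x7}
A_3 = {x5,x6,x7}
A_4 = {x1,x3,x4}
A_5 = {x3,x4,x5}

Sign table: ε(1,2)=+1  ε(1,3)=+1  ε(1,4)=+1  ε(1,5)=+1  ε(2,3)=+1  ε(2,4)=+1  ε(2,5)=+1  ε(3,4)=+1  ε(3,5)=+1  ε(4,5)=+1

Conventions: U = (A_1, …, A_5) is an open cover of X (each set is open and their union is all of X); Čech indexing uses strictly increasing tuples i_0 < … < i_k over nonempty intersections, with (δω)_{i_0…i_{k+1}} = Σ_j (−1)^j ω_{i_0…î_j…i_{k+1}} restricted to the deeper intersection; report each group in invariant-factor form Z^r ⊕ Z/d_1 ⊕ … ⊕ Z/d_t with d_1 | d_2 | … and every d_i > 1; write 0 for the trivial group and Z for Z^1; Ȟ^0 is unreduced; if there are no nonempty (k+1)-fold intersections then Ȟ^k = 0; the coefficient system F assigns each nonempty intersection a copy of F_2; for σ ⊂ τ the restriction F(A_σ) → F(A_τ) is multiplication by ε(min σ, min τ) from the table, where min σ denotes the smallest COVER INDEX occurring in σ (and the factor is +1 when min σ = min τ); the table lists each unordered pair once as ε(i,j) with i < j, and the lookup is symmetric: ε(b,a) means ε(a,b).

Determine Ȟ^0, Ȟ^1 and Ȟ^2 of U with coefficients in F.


nerve of the cover:
  A12={x2,x6,x7} A13={x5,x6,x7} A14={x4} A15={x4,x5} A23={x6,x7} A24={x3} A25={x3} A35={x5} A45={x3,x4}
  A123={x6,x7} A135={x5} A145={x4} A245={x3}
C dims 5,9,4; δ0: rk_F2 4; δ1: rk_F2 4
Ȟ^0 = (5 − 4) − 0 = 1, so Ȟ^0 ≅ Z/2
Ȟ^1 = (9 − 4) − 4 = 1, so Ȟ^1 ≅ Z/2
Ȟ^2 = (4 − 0) − 4 = 0, so Ȟ^2 ≅ 0

Ȟ^0(U;F) ≅ Z/2; Ȟ^1(U;F) ≅ Z/2; Ȟ^2(U;F) ≅ 0


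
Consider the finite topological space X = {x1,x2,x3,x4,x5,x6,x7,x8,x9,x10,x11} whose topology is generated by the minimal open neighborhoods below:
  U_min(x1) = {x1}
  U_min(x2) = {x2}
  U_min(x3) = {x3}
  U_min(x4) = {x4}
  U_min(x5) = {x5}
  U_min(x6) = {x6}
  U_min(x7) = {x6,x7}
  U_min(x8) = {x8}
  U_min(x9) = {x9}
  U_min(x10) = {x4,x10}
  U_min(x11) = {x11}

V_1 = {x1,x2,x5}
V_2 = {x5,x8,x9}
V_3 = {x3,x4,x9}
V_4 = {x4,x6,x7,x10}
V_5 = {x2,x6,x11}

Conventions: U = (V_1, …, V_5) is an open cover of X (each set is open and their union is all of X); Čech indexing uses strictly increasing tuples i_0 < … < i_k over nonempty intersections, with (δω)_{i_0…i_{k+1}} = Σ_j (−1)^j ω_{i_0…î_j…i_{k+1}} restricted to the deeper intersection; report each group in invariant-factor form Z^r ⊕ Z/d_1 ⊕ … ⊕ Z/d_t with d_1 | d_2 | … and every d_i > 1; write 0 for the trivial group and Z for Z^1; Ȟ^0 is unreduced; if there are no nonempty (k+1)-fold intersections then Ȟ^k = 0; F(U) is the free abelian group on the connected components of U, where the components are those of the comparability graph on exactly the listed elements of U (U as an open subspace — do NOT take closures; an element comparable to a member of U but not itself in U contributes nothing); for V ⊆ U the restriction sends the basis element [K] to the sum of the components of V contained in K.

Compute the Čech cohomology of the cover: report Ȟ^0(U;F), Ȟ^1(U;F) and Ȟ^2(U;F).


Ȟ^0 = Z^9; Ȟ^1 = 0; Ȟ^2 = 0

nerve of the cover:
  V12={x5} V15={x2} V23={x9} V34={x4} V45={x6}
components per intersection:
  V1: {x1} {x2} {x5}
  V2: {x5} {x8} {x9}
  V3: {x3} {x4} {x9}
  V4: {x4,x10} {x6,x7}
  V5: {x2} {x6} {x11}
  V12: {x5}
  V15: {x2}
  V23: {x9}
  V34: {x4}
  V45: {x6}
C dims 14,5; δ0: rk 5, SNF 1^5
Ȟ^0 = (14 − 5) − 0 = 9, so Ȟ^0 ≅ Z^9
Ȟ^1 = (5 − 0) − 5 = 0, so Ȟ^1 ≅ 0
Ȟ^2 = (0 − 0) − 0 = 0, so Ȟ^2 ≅ 0


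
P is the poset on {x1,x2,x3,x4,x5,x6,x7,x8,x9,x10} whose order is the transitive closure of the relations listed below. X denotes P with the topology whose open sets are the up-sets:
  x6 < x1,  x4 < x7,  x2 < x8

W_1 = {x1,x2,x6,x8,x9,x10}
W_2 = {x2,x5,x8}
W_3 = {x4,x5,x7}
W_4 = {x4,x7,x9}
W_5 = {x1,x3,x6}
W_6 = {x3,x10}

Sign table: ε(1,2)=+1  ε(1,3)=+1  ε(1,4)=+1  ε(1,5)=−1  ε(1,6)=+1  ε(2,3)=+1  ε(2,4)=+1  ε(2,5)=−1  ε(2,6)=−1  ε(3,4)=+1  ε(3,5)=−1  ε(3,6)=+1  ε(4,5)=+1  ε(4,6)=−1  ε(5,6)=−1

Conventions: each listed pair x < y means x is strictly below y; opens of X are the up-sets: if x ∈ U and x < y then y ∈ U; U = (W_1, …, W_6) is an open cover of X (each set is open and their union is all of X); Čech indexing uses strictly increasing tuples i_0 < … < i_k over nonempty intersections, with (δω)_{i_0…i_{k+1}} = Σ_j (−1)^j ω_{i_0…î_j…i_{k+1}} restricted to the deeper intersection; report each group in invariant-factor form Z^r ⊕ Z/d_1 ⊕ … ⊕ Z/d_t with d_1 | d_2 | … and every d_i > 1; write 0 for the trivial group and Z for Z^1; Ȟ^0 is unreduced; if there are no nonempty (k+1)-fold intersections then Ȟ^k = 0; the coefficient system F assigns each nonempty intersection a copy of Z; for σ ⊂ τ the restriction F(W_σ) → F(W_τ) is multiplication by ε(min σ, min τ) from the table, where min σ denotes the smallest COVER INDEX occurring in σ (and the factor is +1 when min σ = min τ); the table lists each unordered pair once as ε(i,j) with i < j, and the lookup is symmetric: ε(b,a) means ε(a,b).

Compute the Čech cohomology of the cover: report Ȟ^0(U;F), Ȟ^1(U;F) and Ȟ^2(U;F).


nonempty overlaps:
  W12={x2,x8} W14={x9} W15={x1,x6} W16={x10} W23={x5} W34={x4,x7} W56={x3}
C dims 6,7; δ0: rk 5, SNF 1^5
degree 0: 6−5−0 = 1 → Ȟ^0 ≅ Z
degree 1: 7−0−5 = 2 → Ȟ^1 ≅ Z^2
degree 2: 0−0−0 = 0 → Ȟ^2 ≅ 0

Ȟ^0 = Z,  Ȟ^1 = Z^2,  Ȟ^2 = 0


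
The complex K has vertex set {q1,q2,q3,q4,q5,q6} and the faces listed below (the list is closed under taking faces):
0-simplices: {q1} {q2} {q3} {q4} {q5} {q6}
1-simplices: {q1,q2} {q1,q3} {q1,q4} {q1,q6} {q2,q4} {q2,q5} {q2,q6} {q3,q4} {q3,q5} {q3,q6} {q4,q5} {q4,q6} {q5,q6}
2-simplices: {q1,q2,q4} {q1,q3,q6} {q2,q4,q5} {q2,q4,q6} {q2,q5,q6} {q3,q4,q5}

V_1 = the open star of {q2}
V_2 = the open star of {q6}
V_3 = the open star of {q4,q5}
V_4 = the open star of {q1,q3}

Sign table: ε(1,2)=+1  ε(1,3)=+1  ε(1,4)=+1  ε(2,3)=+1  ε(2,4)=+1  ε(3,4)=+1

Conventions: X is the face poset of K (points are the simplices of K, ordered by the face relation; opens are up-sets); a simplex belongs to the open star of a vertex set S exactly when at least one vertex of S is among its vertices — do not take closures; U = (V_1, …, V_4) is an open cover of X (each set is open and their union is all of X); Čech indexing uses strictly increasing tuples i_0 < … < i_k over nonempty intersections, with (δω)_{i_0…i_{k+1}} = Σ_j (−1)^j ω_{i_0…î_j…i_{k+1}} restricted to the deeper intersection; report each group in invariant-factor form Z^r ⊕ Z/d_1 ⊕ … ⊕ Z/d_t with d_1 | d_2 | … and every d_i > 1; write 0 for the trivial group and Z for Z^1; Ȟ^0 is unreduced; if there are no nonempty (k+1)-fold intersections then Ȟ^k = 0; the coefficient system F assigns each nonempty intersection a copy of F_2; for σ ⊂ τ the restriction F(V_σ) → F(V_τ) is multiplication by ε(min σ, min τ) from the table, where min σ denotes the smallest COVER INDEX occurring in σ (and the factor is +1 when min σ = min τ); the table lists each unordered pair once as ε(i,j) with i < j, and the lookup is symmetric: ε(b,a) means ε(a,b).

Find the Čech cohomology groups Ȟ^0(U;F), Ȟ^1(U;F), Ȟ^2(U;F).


cover nerve:
  V1={{q2},{q1,q2},{q2,q4},{q2,q5},{q2,q6},{q1,q2,q4},{q2,q4,q5},{q2,q4,q6},{q2,q5,q6}} V2={{q6},{q1,q6},{q2,q6},{q3,q6},{q4,q6},{q5,q6},{q1,q3,q6},{q2,q4,q6},{q2,q5,q6}} V3={{q4},{q5},{q1,q4},{q2,q4},{q2,q5},{q3,q4},{q3,q5},{q4,q5},{q4,q6},{q5,q6},{q1,q2,q4},{q2,q4,q5},{q2,q4,q6},{q2,q5,q6},{q3,q4,q5}} V4={{q1},{q3},{q1,q2},{q1,q3},{q1,q4},{q1,q6},{q3,q4},{q3,q5},{q3,q6},{q1,q2,q4},{q1,q3,q6},{q3,q4,q5}}
  V12={{q2,q6},{q2,q4,q6},{q2,q5,q6}} V13={{q2,q4},{q2,q5},{q1,q2,q4},{q2,q4,q5},{q2,q4,q6},{q2,q5,q6}} V14={{q1,q2},{q1,q2,q4}} V23={{q4,q6},{q5,q6},{q2,q4,q6},{q2,q5,q6}} V24={{q1,q6},{q3,q6},{q1,q3,q6}} V34={{q1,q4},{q3,q4},{q3,q5},{q1,q2,q4},{q3,q4,q5}}
  V123={{q2,q4,q6},{q2,q5,q6}} V134={{q1,q2,q4}}
C dims 4,6,2; δ0: rk_F2 3; δ1: rk_F2 2
Ȟ^0: (4−3)−0=1 ⇒ Z/2
Ȟ^1: (6−2)−3=1 ⇒ Z/2
Ȟ^2: (2−0)−2=0 ⇒ 0

Ȟ^0 = Z/2, Ȟ^1 = Z/2, Ȟ^2 = 0


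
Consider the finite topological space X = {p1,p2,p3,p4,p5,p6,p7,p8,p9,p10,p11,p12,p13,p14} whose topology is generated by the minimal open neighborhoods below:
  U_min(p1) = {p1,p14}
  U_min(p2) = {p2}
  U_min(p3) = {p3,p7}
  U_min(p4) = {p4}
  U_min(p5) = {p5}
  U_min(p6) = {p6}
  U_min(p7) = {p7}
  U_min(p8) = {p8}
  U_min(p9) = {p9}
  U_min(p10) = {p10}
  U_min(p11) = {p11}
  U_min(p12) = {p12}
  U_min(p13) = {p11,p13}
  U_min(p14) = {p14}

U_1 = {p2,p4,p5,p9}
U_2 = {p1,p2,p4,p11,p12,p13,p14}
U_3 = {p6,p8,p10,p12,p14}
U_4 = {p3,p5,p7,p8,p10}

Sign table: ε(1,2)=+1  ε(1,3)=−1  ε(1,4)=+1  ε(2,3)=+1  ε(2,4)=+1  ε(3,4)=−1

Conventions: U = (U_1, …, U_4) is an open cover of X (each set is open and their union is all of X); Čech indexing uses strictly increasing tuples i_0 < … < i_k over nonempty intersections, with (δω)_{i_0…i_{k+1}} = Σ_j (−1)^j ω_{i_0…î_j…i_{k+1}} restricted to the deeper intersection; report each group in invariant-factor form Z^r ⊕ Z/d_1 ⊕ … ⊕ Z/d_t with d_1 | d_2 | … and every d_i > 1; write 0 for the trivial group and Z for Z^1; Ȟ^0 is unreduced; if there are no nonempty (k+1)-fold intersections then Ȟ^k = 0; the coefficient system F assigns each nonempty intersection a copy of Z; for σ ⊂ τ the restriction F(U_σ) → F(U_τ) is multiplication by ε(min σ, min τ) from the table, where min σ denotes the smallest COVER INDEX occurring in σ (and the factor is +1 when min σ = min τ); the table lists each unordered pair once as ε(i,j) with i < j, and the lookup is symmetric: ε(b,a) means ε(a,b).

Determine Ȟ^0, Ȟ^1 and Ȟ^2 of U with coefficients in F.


cover nerve:
  U12={p2,p4} U14={p5} U23={p12,p14} U34={p8,p10}
C dims 4,4; δ0: rk 4, SNF 1^3·2
Ȟ^0: (4−4)−0=0 ⇒ 0
Ȟ^1: (4−0)−4=0 plus torsion [2] ⇒ Z/2
Ȟ^2: (0−0)−0=0 ⇒ 0

Ȟ^0 ≅ 0,  Ȟ^1 ≅ Z/2,  Ȟ^2 ≅ 0


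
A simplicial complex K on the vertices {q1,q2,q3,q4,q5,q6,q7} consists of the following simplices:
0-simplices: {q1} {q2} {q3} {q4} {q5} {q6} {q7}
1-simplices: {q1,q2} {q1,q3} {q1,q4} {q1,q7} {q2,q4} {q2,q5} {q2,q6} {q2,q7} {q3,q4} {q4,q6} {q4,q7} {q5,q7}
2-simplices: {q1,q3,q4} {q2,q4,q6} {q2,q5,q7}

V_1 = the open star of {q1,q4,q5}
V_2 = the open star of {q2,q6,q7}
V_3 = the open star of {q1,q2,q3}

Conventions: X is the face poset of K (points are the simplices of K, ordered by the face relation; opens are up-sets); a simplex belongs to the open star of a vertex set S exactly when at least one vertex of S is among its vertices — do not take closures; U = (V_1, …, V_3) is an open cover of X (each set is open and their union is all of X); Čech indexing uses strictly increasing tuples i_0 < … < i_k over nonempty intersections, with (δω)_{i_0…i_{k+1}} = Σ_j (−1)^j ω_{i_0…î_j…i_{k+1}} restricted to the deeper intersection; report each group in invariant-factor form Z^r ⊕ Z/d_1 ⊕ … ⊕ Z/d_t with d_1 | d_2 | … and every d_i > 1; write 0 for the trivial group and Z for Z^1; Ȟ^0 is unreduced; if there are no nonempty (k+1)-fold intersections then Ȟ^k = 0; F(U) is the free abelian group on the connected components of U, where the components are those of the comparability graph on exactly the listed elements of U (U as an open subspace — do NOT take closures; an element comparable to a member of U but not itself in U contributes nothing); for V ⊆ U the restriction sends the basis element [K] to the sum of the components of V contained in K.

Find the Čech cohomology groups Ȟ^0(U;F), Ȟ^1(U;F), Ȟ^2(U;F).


Ȟ^0 ≅ Z; Ȟ^1 ≅ Z^3; Ȟ^2 ≅ 0

nerve simplices:
  V1={{q1},{q4},{q5},{q1,q2},{q1,q3},{q1,q4},{q1,q7},{q2,q4},{q2,q5},{q3,q4},{q4,q6},{q4,q7},{q5,q7},{q1,q3,q4},{q2,q4,q6},{q2,q5,q7}} V2={{q2},{q6},{q7},{q1,q2},{q1,q7},{q2,q4},{q2,q5},{q2,q6},{q2,q7},{q4,q6},{q4,q7},{q5,q7},{q2,q4,q6},{q2,q5,q7}} V3={{q1},{q2},{q3},{q1,q2},{q1,q3},{q1,q4},{q1,q7},{q2,q4},{q2,q5},{q2,q6},{q2,q7},{q3,q4},{q1,q3,q4},{q2,q4,q6},{q2,q5,q7}}
  V12={{q1,q2},{q1,q7},{q2,q4},{q2,q5},{q4,q6},{q4,q7},{q5,q7},{q2,q4,q6},{q2,q5,q7}} V13={{q1},{q1,q2},{q1,q3},{q1,q4},{q1,q7},{q2,q4},{q2,q5},{q3,q4},{q1,q3,q4},{q2,q4,q6},{q2,q5,q7}} V23={{q2},{q1,q2},{q1,q7},{q2,q4},{q2,q5},{q2,q6},{q2,q7},{q2,q4,q6},{q2,q5,q7}}
  V123={{q1,q2},{q1,q7},{q2,q4},{q2,q5},{q2,q4,q6},{q2,q5,q7}}
components per intersection:
  V1: {{q1},{q4},{q1,q2},{q1,q3},{q1,q4},{q1,q7},{q2,q4},{q3,q4},{q4,q6},{q4,q7},{q1,q3,q4},{q2,q4,q6}} {{q5},{q2,q5},{q5,q7},{q2,q5,q7}}
  V2: {{q2},{q6},{q7},{q1,q2},{q1,q7},{q2,q4},{q2,q5},{q2,q6},{q2,q7},{q4,q6},{q4,q7},{q5,q7},{q2,q4,q6},{q2,q5,q7}}
  V3: {{q1},{q2},{q3},{q1,q2},{q1,q3},{q1,q4},{q1,q7},{q2,q4},{q2,q5},{q2,q6},{q2,q7},{q3,q4},{q1,q3,q4},{q2,q4,q6},{q2,q5,q7}}
  V12: {{q1,q2}} {{q1,q7}} {{q2,q4},{q4,q6},{q2,q4,q6}} {{q2,q5},{q5,q7},{q2,q5,q7}} {{q4,q7}}
  V13: {{q1},{q1,q2},{q1,q3},{q1,q4},{q1,q7},{q3,q4},{q1,q3,q4}} {{q2,q4},{q2,q4,q6}} {{q2,q5},{q2,q5,q7}}
  V23: {{q2},{q1,q2},{q2,q4},{q2,q5},{q2,q6},{q2,q7},{q2,q4,q6},{q2,q5,q7}} {{q1,q7}}
  V123: {{q1,q2}} {{q1,q7}} {{q2,q4},{q2,q4,q6}} {{q2,q5},{q2,q5,q7}}
C dims 4,10,4; δ0: rk 3, SNF 1^3; δ1: rk 4, SNF 1^4
degree 0: 4−3−0 = 1 → Ȟ^0 ≅ Z
degree 1: 10−4−3 = 3 → Ȟ^1 ≅ Z^3
degree 2: 4−0−4 = 0 → Ȟ^2 ≅ 0


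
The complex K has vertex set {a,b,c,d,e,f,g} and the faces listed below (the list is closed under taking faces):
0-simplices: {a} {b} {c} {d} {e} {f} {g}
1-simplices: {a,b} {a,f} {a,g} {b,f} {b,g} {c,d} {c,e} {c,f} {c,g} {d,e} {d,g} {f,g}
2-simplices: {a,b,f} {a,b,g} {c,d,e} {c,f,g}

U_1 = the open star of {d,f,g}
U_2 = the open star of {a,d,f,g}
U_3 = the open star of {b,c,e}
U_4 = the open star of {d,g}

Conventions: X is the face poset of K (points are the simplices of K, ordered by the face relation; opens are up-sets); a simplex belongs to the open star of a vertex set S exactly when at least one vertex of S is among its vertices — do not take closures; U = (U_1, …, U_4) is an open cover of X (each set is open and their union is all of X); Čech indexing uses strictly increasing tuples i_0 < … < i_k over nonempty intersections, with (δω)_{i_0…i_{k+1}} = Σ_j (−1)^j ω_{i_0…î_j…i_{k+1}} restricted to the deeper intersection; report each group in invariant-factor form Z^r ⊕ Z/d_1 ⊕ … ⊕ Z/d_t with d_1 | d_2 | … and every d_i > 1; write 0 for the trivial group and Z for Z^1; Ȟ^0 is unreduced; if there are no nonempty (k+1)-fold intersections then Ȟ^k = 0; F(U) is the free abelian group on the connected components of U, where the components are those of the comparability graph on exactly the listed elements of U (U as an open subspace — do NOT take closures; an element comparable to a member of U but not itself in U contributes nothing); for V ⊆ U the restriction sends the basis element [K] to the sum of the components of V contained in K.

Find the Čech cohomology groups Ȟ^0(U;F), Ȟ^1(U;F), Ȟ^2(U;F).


Ȟ^0 = Z,  Ȟ^1 = Z,  Ȟ^2 = 0

cover nerve:
  U1={{d},{f},{g},{a,f},{a,g},{b,f},{b,g},{c,d},{c,f},{c,g},{d,e},{d,g},{f,g},{a,b,f},{a,b,g},{c,d,e},{c,f,g}} U2={{a},{d},{f},{g},{a,b},{a,f},{a,g},{b,f},{b,g},{c,d},{c,f},{c,g},{d,e},{d,g},{f,g},{a,b,f},{a,b,g},{c,d,e},{c,f,g}} U3={{b},{c},{e},{a,b},{b,f},{b,g},{c,d},{c,e},{c,f},{c,g},{d,e},{a,b,f},{a,b,g},{c,d,e},{c,f,g}} U4={{d},{g},{a,g},{b,g},{c,d},{c,g},{d,e},{d,g},{f,g},{a,b,g},{c,d,e},{c,f,g}}
  U12={{d},{f},{g},{a,f},{a,g},{b,f},{b,g},{c,d},{c,f},{c,g},{d,e},{d,g},{f,g},{a,b,f},{a,b,g},{c,d,e},{c,f,g}} U13={{b,f},{b,g},{c,d},{c,f},{c,g},{d,e},{a,b,f},{a,b,g},{c,d,e},{c,f,g}} U14={{d},{g},{a,g},{b,g},{c,d},{c,g},{d,e},{d,g},{f,g},{a,b,g},{c,d,e},{c,f,g}} U23={{a,b},{b,f},{b,g},{c,d},{c,f},{c,g},{d,e},{a,b,f},{a,b,g},{c,d,e},{c,f,g}} U24={{d},{g},{a,g},{b,g},{c,d},{c,g},{d,e},{d,g},{f,g},{a,b,g},{c,d,e},{c,f,g}} U34={{b,g},{c,d},{c,g},{d,e},{a,b,g},{c,d,e},{c,f,g}}
  U123={{b,f},{b,g},{c,d},{c,f},{c,g},{d,e},{a,b,f},{a,b,g},{c,d,e},{c,f,g}} U124={{d},{g},{a,g},{b,g},{c,d},{c,g},{d,e},{d,g},{f,g},{a,b,g},{c,d,e},{c,f,g}} U134={{b,g},{c,d},{c,g},{d,e},{a,b,g},{c,d,e},{c,f,g}} U234={{b,g},{c,d},{c,g},{d,e},{a,b,g},{c,d,e},{c,f,g}}
  U1234={{b,g},{c,d},{c,g},{d,e},{a,b,g},{c,d,e},{c,f,g}}
components per intersection:
  U1: {{d},{f},{g},{a,f},{a,g},{b,f},{b,g},{c,d},{c,f},{c,g},{d,e},{d,g},{f,g},{a,b,f},{a,b,g},{c,d,e},{c,f,g}}
  U2: {{a},{d},{f},{g},{a,b},{a,f},{a,g},{b,f},{b,g},{c,d},{c,f},{c,g},{d,e},{d,g},{f,g},{a,b,f},{a,b,g},{c,d,e},{c,f,g}}
  U3: {{b},{a,b},{b,f},{b,g},{a,b,f},{a,b,g}} {{c},{e},{c,d},{c,e},{c,f},{c,g},{d,e},{c,d,e},{c,f,g}}
  U4: {{d},{g},{a,g},{b,g},{c,d},{c,g},{d,e},{d,g},{f,g},{a,b,g},{c,d,e},{c,f,g}}
  U12: {{d},{f},{g},{a,f},{a,g},{b,f},{b,g},{c,d},{c,f},{c,g},{d,e},{d,g},{f,g},{a,b,f},{a,b,g},{c,d,e},{c,f,g}}
  U13: {{b,f},{a,b,f}} {{b,g},{a,b,g}} {{c,d},{d,e},{c,d,e}} {{c,f},{c,g},{c,f,g}}
  U14: {{d},{g},{a,g},{b,g},{c,d},{c,g},{d,e},{d,g},{f,g},{a,b,g},{c,d,e},{c,f,g}}
  U23: {{a,b},{b,f},{b,g},{a,b,f},{a,b,g}} {{c,d},{d,e},{c,d,e}} {{c,f},{c,g},{c,f,g}}
  U24: {{d},{g},{a,g},{b,g},{c,d},{c,g},{d,e},{d,g},{f,g},{a,b,g},{c,d,e},{c,f,g}}
  U34: {{b,g},{a,b,g}} {{c,d},{d,e},{c,d,e}} {{c,g},{c,f,g}}
  U123: {{b,f},{a,b,f}} {{b,g},{a,b,g}} {{c,d},{d,e},{c,d,e}} {{c,f},{c,g},{c,f,g}}
  U124: {{d},{g},{a,g},{b,g},{c,d},{c,g},{d,e},{d,g},{f,g},{a,b,g},{c,d,e},{c,f,g}}
  U134: {{b,g},{a,b,g}} {{c,d},{d,e},{c,d,e}} {{c,g},{c,f,g}}
  U234: {{b,g},{a,b,g}} {{c,d},{d,e},{c,d,e}} {{c,g},{c,f,g}}
  U1234: {{b,g},{a,b,g}} {{c,d},{d,e},{c,d,e}} {{c,g},{c,f,g}}
C dims 5,13,11,3; δ0: rk 4, SNF 1^4; δ1: rk 8, SNF 1^8; δ2: rk 3, SNF 1^3
Ȟ^0: (5−4)−0=1 ⇒ Z
Ȟ^1: (13−8)−4=1 ⇒ Z
Ȟ^2: (11−3)−8=0 ⇒ 0


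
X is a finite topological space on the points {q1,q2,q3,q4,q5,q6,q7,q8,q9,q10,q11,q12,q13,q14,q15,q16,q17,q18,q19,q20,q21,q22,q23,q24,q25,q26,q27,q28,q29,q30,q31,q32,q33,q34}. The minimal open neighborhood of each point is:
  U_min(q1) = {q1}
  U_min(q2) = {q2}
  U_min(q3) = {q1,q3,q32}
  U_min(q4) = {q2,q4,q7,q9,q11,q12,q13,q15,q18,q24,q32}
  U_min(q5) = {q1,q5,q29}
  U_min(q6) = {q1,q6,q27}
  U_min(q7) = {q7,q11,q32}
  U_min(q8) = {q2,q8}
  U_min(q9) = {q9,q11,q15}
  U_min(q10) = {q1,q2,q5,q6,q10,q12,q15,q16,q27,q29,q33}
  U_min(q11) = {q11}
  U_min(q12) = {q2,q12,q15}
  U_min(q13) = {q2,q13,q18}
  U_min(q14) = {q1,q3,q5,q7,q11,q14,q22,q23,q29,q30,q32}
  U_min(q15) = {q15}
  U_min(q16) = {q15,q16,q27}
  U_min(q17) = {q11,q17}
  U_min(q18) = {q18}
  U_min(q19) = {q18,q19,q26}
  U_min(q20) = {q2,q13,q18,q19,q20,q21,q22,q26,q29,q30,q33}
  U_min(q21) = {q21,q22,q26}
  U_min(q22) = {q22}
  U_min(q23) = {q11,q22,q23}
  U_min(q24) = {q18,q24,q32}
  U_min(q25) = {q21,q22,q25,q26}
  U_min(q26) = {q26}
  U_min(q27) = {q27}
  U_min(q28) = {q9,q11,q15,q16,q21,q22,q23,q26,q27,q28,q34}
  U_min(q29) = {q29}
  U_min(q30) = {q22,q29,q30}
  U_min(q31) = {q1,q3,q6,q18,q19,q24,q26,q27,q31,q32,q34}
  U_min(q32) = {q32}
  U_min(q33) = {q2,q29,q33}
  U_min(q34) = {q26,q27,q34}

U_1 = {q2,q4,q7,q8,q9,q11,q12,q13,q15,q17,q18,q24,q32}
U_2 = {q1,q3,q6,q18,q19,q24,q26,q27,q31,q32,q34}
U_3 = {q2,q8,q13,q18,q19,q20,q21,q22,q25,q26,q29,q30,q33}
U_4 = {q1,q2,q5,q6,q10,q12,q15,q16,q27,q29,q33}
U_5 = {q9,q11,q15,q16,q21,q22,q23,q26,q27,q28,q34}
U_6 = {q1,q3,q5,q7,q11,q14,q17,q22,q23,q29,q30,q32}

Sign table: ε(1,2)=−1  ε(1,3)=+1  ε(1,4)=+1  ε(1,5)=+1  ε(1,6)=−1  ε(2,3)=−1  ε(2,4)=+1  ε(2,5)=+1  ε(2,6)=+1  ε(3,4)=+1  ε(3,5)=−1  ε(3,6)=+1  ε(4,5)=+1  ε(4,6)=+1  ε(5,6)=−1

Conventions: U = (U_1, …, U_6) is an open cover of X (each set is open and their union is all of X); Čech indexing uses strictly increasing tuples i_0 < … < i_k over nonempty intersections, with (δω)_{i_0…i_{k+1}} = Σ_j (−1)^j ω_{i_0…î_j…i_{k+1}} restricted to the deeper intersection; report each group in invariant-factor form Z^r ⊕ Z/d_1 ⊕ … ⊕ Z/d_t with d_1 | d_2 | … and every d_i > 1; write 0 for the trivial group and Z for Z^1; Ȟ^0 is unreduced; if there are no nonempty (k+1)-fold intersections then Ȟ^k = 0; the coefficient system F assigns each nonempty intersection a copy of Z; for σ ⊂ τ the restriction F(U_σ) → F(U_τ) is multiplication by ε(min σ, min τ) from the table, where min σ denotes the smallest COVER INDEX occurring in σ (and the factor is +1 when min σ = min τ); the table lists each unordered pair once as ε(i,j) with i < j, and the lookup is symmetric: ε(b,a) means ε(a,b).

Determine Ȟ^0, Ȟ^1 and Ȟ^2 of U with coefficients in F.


nerve of the cover:
  U12={q18,q24,q32} U13={q2,q8,q13,q18} U14={q2,q12,q15} U15={q9,q11,q15} U16={q7,q11,q17,q32} U23={q18,q19,q26} U24={q1,q6,q27} U25={q26,q27,q34} U26={q1,q3,q32} U34={q2,q29,q33} U35={q21,q22,q26} U36={q22,q29,q30} U45={q15,q16,q27} U46={q1,q5,q29} U56={q11,q22,q23}
  U123={q18} U126={q32} U134={q2} U145={q15} U156={q11} U235={q26} U245={q27} U246={q1} U346={q29} U356={q22}
C dims 6,15,10; δ0: rk 6, SNF 1^5·2; δ1: rk 9, SNF 1^9
Ȟ^0 = (6 − 6) − 0 = 0, so Ȟ^0 ≅ 0
Ȟ^1 = (15 − 9) − 6 = 0 plus torsion [2], so Ȟ^1 ≅ Z/2
Ȟ^2 = (10 − 0) − 9 = 1, so Ȟ^2 ≅ Z

Ȟ^0(U;F) ≅ 0; Ȟ^1(U;F) ≅ Z/2; Ȟ^2(U;F) ≅ Z


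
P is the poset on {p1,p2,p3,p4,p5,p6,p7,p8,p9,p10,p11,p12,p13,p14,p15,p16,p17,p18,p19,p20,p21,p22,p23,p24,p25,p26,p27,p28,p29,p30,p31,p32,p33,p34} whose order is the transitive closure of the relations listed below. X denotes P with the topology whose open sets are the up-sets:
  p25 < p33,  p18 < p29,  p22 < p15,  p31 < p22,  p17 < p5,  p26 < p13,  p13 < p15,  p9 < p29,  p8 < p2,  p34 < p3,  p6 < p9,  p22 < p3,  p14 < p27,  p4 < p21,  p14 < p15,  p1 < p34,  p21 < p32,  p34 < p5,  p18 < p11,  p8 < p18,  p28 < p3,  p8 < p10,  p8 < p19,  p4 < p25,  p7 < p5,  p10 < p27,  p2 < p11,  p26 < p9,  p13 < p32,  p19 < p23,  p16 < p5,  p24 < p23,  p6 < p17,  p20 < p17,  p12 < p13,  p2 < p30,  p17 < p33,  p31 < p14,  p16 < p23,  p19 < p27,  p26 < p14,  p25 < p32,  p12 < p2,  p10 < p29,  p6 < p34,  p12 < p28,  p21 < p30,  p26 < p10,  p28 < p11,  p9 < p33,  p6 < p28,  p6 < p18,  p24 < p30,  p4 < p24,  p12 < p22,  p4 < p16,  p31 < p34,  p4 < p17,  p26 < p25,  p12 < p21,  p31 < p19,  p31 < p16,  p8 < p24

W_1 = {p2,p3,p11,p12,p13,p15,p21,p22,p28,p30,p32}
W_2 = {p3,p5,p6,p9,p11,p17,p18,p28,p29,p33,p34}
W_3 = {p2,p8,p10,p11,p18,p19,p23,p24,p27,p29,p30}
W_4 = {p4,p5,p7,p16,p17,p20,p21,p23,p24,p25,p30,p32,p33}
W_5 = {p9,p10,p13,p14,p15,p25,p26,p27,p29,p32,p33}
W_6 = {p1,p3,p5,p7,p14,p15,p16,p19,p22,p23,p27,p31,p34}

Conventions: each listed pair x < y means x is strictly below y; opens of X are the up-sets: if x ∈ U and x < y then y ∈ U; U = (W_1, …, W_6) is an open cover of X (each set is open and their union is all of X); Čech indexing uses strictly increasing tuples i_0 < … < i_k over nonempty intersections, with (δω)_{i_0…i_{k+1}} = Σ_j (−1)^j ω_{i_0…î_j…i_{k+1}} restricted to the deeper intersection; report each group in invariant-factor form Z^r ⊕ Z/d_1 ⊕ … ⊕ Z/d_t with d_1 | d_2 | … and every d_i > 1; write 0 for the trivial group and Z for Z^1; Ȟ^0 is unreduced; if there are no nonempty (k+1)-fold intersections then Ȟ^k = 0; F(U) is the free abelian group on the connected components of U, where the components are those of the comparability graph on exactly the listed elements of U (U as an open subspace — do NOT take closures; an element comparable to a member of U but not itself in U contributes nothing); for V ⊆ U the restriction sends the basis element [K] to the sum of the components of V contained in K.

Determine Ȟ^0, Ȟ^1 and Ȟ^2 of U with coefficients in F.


Ȟ^0 ≅ Z,  Ȟ^1 ≅ 0,  Ȟ^2 ≅ Z/2

intersection data:
  W12={p3,p11,p28} W13={p2,p11,p30} W14={p21,p30,p32} W15={p13,p15,p32} W16={p3,p15,p22} W23={p11,p18,p29} W24={p5,p17,p33} W25={p9,p29,p33} W26={p3,p5,p34} W34={p23,p24,p30} W35={p10,p27,p29} W36={p19,p23,p27} W45={p25,p32,p33} W46={p5,p7,p16,p23} W56={p14,p15,p27}
  W123={p11} W126={p3} W134={p30} W145={p32} W156={p15} W235={p29} W245={p33} W246={p5} W346={p23} W356={p27}
components per intersection:
  W1: {p2,p3,p11,p12,p13,p15,p21,p22,p28,p30,p32}
  W2: {p3,p5,p6,p9,p11,p17,p18,p28,p29,p33,p34}
  W3: {p2,p8,p10,p11,p18,p19,p23,p24,p27,p29,p30}
  W4: {p4,p5,p7,p16,p17,p20,p21,p23,p24,p25,p30,p32,p33}
  W5: {p9,p10,p13,p14,p15,p25,p26,p27,p29,p32,p33}
  W6: {p1,p3,p5,p7,p14,p15,p16,p19,p22,p23,p27,p31,p34}
  W12: {p3,p11,p28}
  W13: {p2,p11,p30}
  W14: {p21,p30,p32}
  W15: {p13,p15,p32}
  W16: {p3,p15,p22}
  W23: {p11,p18,p29}
  W24: {p5,p17,p33}
  W25: {p9,p29,p33}
  W26: {p3,p5,p34}
  W34: {p23,p24,p30}
  W35: {p10,p27,p29}
  W36: {p19,p23,p27}
  W45: {p25,p32,p33}
  W46: {p5,p7,p16,p23}
  W56: {p14,p15,p27}
  W123: {p11}
  W126: {p3}
  W134: {p30}
  W145: {p32}
  W156: {p15}
  W235: {p29}
  W245: {p33}
  W246: {p5}
  W346: {p23}
  W356: {p27}
C dims 6,15,10; δ0: rk 5, SNF 1^5; δ1: rk 10, SNF 1^9·2
Ȟ^0 = (6 − 5) − 0 = 1, so Ȟ^0 ≅ Z
Ȟ^1 = (15 − 10) − 5 = 0, so Ȟ^1 ≅ 0
Ȟ^2 = (10 − 0) − 10 = 0 plus torsion [2], so Ȟ^2 ≅ Z/2
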